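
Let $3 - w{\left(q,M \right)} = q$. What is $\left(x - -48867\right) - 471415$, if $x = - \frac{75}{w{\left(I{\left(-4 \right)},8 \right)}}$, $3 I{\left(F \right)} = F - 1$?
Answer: $- \frac{5915897}{14} \approx -4.2256 \cdot 10^{5}$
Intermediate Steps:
$I{\left(F \right)} = - \frac{1}{3} + \frac{F}{3}$ ($I{\left(F \right)} = \frac{F - 1}{3} = \frac{-1 + F}{3} = - \frac{1}{3} + \frac{F}{3}$)
$w{\left(q,M \right)} = 3 - q$
$x = - \frac{225}{14}$ ($x = - \frac{75}{3 - \left(- \frac{1}{3} + \frac{1}{3} \left(-4\right)\right)} = - \frac{75}{3 - \left(- \frac{1}{3} - \frac{4}{3}\right)} = - \frac{75}{3 - - \frac{5}{3}} = - \frac{75}{3 + \frac{5}{3}} = - \frac{75}{\frac{14}{3}} = \left(-75\right) \frac{3}{14} = - \frac{225}{14} \approx -16.071$)
$\left(x - -48867\right) - 471415 = \left(- \frac{225}{14} - -48867\right) - 471415 = \left(- \frac{225}{14} + 48867\right) - 471415 = \frac{683913}{14} - 471415 = - \frac{5915897}{14}$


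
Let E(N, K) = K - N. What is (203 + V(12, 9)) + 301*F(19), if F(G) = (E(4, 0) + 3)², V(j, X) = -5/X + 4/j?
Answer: 4534/9 ≈ 503.78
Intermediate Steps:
F(G) = 1 (F(G) = ((0 - 1*4) + 3)² = ((0 - 4) + 3)² = (-4 + 3)² = (-1)² = 1)
(203 + V(12, 9)) + 301*F(19) = (203 + (-5/9 + 4/12)) + 301*1 = (203 + (-5*⅑ + 4*(1/12))) + 301 = (203 + (-5/9 + ⅓)) + 301 = (203 - 2/9) + 301 = 1825/9 + 301 = 4534/9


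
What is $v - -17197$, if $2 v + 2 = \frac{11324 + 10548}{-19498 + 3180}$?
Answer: $\frac{140296696}{8159} \approx 17195.0$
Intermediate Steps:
$v = - \frac{13627}{8159}$ ($v = -1 + \frac{\left(11324 + 10548\right) \frac{1}{-19498 + 3180}}{2} = -1 + \frac{21872 \frac{1}{-16318}}{2} = -1 + \frac{21872 \left(- \frac{1}{16318}\right)}{2} = -1 + \frac{1}{2} \left(- \frac{10936}{8159}\right) = -1 - \frac{5468}{8159} = - \frac{13627}{8159} \approx -1.6702$)
$v - -17197 = - \frac{13627}{8159} - -17197 = - \frac{13627}{8159} + 17197 = \frac{140296696}{8159}$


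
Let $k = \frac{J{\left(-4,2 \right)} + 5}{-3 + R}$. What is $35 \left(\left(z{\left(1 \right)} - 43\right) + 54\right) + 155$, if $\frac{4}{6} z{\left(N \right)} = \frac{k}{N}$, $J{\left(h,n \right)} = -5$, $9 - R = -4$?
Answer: $540$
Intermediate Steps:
$R = 13$ ($R = 9 - -4 = 9 + 4 = 13$)
$k = 0$ ($k = \frac{-5 + 5}{-3 + 13} = \frac{0}{10} = 0 \cdot \frac{1}{10} = 0$)
$z{\left(N \right)} = 0$ ($z{\left(N \right)} = \frac{3 \frac{0}{N}}{2} = \frac{3}{2} \cdot 0 = 0$)
$35 \left(\left(z{\left(1 \right)} - 43\right) + 54\right) + 155 = 35 \left(\left(0 - 43\right) + 54\right) + 155 = 35 \left(-43 + 54\right) + 155 = 35 \cdot 11 + 155 = 385 + 155 = 540$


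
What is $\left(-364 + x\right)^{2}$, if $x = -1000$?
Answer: $1860496$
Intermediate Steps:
$\left(-364 + x\right)^{2} = \left(-364 - 1000\right)^{2} = \left(-1364\right)^{2} = 1860496$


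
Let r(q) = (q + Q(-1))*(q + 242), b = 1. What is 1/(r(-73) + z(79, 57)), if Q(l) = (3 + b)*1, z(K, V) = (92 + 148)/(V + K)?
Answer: -17/198207 ≈ -8.5769e-5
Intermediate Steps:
z(K, V) = 240/(K + V)
Q(l) = 4 (Q(l) = (3 + 1)*1 = 4*1 = 4)
r(q) = (4 + q)*(242 + q) (r(q) = (q + 4)*(q + 242) = (4 + q)*(242 + q))
1/(r(-73) + z(79, 57)) = 1/((968 + (-73)² + 246*(-73)) + 240/(79 + 57)) = 1/((968 + 5329 - 17958) + 240/136) = 1/(-11661 + 240*(1/136)) = 1/(-11661 + 30/17) = 1/(-198207/17) = -17/198207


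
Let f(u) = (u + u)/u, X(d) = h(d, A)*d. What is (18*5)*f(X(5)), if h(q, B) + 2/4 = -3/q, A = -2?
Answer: 180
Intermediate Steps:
h(q, B) = -½ - 3/q
X(d) = -3 - d/2 (X(d) = ((-6 - d)/(2*d))*d = -3 - d/2)
f(u) = 2 (f(u) = (2*u)/u = 2)
(18*5)*f(X(5)) = (18*5)*2 = 90*2 = 180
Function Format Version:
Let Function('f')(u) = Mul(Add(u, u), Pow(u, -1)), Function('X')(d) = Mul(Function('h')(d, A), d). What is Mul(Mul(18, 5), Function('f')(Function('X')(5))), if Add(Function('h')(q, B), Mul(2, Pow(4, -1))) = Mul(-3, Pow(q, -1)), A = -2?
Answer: 180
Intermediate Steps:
Function('h')(q, B) = Add(Rational(-1, 2), Mul(-3, Pow(q, -1)))
Function('X')(d) = Add(-3, Mul(Rational(-1, 2), d)) (Function('X')(d) = Mul(Mul(Rational(1, 2), Pow(d, -1), Add(-6, Mul(-1, d))), d) = Add(-3, Mul(Rational(-1, 2), d)))
Function('f')(u) = 2 (Function('f')(u) = Mul(Mul(2, u), Pow(u, -1)) = 2)
Mul(Mul(18, 5), Function('f')(Function('X')(5))) = Mul(Mul(18, 5), 2) = Mul(90, 2) = 180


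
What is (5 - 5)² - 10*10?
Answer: -100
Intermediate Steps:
(5 - 5)² - 10*10 = 0² - 100 = 0 - 100 = -100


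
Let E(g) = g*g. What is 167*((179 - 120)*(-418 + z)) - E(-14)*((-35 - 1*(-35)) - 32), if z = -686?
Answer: -10871440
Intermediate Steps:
E(g) = g**2
167*((179 - 120)*(-418 + z)) - E(-14)*((-35 - 1*(-35)) - 32) = 167*((179 - 120)*(-418 - 686)) - (-14)**2*((-35 - 1*(-35)) - 32) = 167*(59*(-1104)) - 196*((-35 + 35) - 32) = 167*(-65136) - 196*(0 - 32) = -10877712 - 196*(-32) = -10877712 - 1*(-6272) = -10877712 + 6272 = -10871440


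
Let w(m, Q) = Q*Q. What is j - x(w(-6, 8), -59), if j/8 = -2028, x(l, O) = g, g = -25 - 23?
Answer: -16176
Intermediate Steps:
w(m, Q) = Q**2
g = -48
x(l, O) = -48
j = -16224 (j = 8*(-2028) = -16224)
j - x(w(-6, 8), -59) = -16224 - 1*(-48) = -16224 + 48 = -16176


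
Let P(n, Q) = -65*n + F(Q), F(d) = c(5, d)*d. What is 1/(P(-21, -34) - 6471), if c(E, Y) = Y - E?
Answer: -1/3780 ≈ -0.00026455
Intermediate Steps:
F(d) = d*(-5 + d) (F(d) = (d - 1*5)*d = (d - 5)*d = (-5 + d)*d = d*(-5 + d))
P(n, Q) = -65*n + Q*(-5 + Q)
1/(P(-21, -34) - 6471) = 1/((-65*(-21) - 34*(-5 - 34)) - 6471) = 1/((1365 - 34*(-39)) - 6471) = 1/((1365 + 1326) - 6471) = 1/(2691 - 6471) = 1/(-3780) = -1/3780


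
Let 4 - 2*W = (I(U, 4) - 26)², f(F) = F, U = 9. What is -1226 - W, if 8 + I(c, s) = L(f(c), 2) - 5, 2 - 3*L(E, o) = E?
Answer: -3364/9 ≈ -373.78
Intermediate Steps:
L(E, o) = ⅔ - E/3
I(c, s) = -37/3 - c/3 (I(c, s) = -8 + ((⅔ - c/3) - 5) = -8 + (-13/3 - c/3) = -37/3 - c/3)
W = -7670/9 (W = 2 - ((-37/3 - ⅓*9) - 26)²/2 = 2 - ((-37/3 - 3) - 26)²/2 = 2 - (-46/3 - 26)²/2 = 2 - (-124/3)²/2 = 2 - ½*15376/9 = 2 - 7688/9 = -7670/9 ≈ -852.22)
-1226 - W = -1226 - 1*(-7670/9) = -1226 + 7670/9 = -3364/9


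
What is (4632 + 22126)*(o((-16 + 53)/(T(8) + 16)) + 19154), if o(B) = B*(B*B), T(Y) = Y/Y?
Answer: 148198797370/289 ≈ 5.1280e+8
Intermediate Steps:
T(Y) = 1
o(B) = B³ (o(B) = B*B² = B³)
(4632 + 22126)*(o((-16 + 53)/(T(8) + 16)) + 19154) = (4632 + 22126)*(((-16 + 53)/(1 + 16))³ + 19154) = 26758*((37/17)³ + 19154) = 26758*(50653/4913 + 19154) = 26758*(94154255/4913) = 148198797370/289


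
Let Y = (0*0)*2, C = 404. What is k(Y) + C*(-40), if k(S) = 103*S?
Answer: -16160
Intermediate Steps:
Y = 0 (Y = 0*2 = 0)
k(Y) + C*(-40) = 103*0 + 404*(-40) = 0 - 16160 = -16160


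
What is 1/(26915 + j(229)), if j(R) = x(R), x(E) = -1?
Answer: 1/26914 ≈ 3.7155e-5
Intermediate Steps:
j(R) = -1
1/(26915 + j(229)) = 1/(26915 - 1) = 1/26914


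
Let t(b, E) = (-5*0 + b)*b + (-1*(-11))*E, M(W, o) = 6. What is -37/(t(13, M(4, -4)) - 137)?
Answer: -37/98 ≈ -0.37755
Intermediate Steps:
t(b, E) = b**2 + 11*E (t(b, E) = (0 + b)*b + 11*E = b*b + 11*E = b**2 + 11*E)
-37/(t(13, M(4, -4)) - 137) = -37/((13**2 + 11*6) - 137) = -37/((169 + 66) - 137) = -37/(235 - 137) = -37/98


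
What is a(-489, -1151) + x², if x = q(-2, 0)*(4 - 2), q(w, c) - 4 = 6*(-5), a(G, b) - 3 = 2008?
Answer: 4715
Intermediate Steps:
a(G, b) = 2011 (a(G, b) = 3 + 2008 = 2011)
q(w, c) = -26 (q(w, c) = 4 + 6*(-5) = 4 - 30 = -26)
x = -52 (x = -26*(4 - 2) = -26*2 = -52)
a(-489, -1151) + x² = 2011 + (-52)² = 2011 + 2704 = 4715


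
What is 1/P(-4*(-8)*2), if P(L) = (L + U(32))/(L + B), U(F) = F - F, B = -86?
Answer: -11/32 ≈ -0.34375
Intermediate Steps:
U(F) = 0
P(L) = L/(-86 + L) (P(L) = (L + 0)/(L - 86) = L/(-86 + L))
1/P(-4*(-8)*2) = 1/((-4*(-8)*2)/(-86 - 4*(-8)*2)) = 1/((32*2)/(-86 + 32*2)) = 1/(64/(-86 + 64)) = 1/(64/(-22)) = 1/(64*(-1/22)) = 1/(-32/11) = -11/32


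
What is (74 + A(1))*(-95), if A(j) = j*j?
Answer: -7125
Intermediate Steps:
A(j) = j²
(74 + A(1))*(-95) = (74 + 1²)*(-95) = (74 + 1)*(-95) = 75*(-95) = -7125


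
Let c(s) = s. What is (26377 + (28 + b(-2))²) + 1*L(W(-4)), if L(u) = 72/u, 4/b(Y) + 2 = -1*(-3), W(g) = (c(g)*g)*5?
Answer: 274019/10 ≈ 27402.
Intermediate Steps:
W(g) = 5*g² (W(g) = (g*g)*5 = g²*5 = 5*g²)
b(Y) = 4 (b(Y) = 4/(-2 - 1*(-3)) = 4/(-2 + 3) = 4/1 = 4*1 = 4)
(26377 + (28 + b(-2))²) + 1*L(W(-4)) = (26377 + (28 + 4)²) + 1*(72/((5*(-4)²))) = (26377 + 32²) + 1*(72/((5*16))) = (26377 + 1024) + 1*(72/80) = 27401 + 1*(72*(1/80)) = 27401 + 1*(9/10) = 27401 + 9/10 = 274019/10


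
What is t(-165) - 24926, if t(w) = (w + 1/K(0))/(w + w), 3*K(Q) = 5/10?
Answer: -2741807/110 ≈ -24926.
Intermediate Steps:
K(Q) = ⅙ (K(Q) = (5/10)/3 = (5*(⅒))/3 = (⅓)*(½) = ⅙)
t(w) = (6 + w)/(2*w) (t(w) = (w + 1/(⅙))/(w + w) = (w + 6)/((2*w)) = (6 + w)*(1/(2*w)) = (6 + w)/(2*w))
t(-165) - 24926 = (½)*(6 - 165)/(-165) - 24926 = (½)*(-1/165)*(-159) - 24926 = 53/110 - 24926 = -2741807/110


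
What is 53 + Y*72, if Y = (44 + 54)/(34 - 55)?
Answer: -283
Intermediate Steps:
Y = -14/3 (Y = 98/(-21) = 98*(-1/21) = -14/3 ≈ -4.6667)
53 + Y*72 = 53 - 14/3*72 = 53 - 336 = -283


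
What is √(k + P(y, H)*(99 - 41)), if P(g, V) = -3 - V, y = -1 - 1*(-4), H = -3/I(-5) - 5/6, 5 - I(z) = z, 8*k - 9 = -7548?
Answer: 7*I*√77190/60 ≈ 32.414*I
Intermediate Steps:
k = -7539/8 (k = 9/8 + (⅛)*(-7548) = 9/8 - 1887/2 = -7539/8 ≈ -942.38)
I(z) = 5 - z
H = -17/15 (H = -3/(5 - 1*(-5)) - 5/6 = -3/(5 + 5) - 5*⅙ = -3/10 - ⅚ = -17/15 ≈ -1.1333)
y = 3 (y = -1 + 4 = 3)
√(k + P(y, H)*(99 - 41)) = √(-7539/8 + (-3 - 1*(-17/15))*(99 - 41)) = √(-7539/8 + (-3 + 17/15)*58) = √(-7539/8 - 28/15*58) = √(-7539/8 - 1624/15) = √(-126077/120) = 7*I*√77190/60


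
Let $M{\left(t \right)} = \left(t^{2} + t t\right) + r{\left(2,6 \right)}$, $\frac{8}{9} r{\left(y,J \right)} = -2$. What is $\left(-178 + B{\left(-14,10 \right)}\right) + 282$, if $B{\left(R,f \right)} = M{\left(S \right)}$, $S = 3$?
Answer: $\frac{479}{4} \approx 119.75$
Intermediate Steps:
$r{\left(y,J \right)} = - \frac{9}{4}$ ($r{\left(y,J \right)} = \frac{9}{8} \left(-2\right) = - \frac{9}{4}$)
$M{\left(t \right)} = - \frac{9}{4} + 2 t^{2}$ ($M{\left(t \right)} = \left(t^{2} + t t\right) - \frac{9}{4} = \left(t^{2} + t^{2}\right) - \frac{9}{4} = 2 t^{2} - \frac{9}{4} = - \frac{9}{4} + 2 t^{2}$)
$B{\left(R,f \right)} = \frac{63}{4}$ ($B{\left(R,f \right)} = - \frac{9}{4} + 2 \cdot 3^{2} = - \frac{9}{4} + 2 \cdot 9 = - \frac{9}{4} + 18 = \frac{63}{4}$)
$\left(-178 + B{\left(-14,10 \right)}\right) + 282 = \left(-178 + \frac{63}{4}\right) + 282 = - \frac{649}{4} + 282 = \frac{479}{4}$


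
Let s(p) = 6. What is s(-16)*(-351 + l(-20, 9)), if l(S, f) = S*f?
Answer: -3186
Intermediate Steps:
s(-16)*(-351 + l(-20, 9)) = 6*(-351 - 20*9) = 6*(-351 - 180) = 6*(-531) = -3186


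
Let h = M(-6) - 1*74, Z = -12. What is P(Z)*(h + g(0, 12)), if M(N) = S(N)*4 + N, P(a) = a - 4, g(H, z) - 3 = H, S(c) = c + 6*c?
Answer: 3920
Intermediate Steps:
S(c) = 7*c
g(H, z) = 3 + H
P(a) = -4 + a
M(N) = 29*N (M(N) = (7*N)*4 + N = 28*N + N = 29*N)
h = -248 (h = 29*(-6) - 1*74 = -174 - 74 = -248)
P(Z)*(h + g(0, 12)) = (-4 - 12)*(-248 + (3 + 0)) = -16*(-248 + 3) = -16*(-245) = 3920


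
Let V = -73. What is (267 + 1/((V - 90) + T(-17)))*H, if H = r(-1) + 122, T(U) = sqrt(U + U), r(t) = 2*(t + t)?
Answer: 838134884/26603 - 118*I*sqrt(34)/26603 ≈ 31505.0 - 0.025864*I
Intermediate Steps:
r(t) = 4*t (r(t) = 2*(2*t) = 4*t)
T(U) = sqrt(2)*sqrt(U) (T(U) = sqrt(2*U) = sqrt(2)*sqrt(U))
H = 118 (H = 4*(-1) + 122 = -4 + 122 = 118)
(267 + 1/((V - 90) + T(-17)))*H = (267 + 1/((-73 - 90) + sqrt(2)*sqrt(-17)))*118 = (267 + 1/(-163 + sqrt(2)*(I*sqrt(17))))*118 = (267 + 1/(-163 + I*sqrt(34)))*118 = 31506 + 118/(-163 + I*sqrt(34))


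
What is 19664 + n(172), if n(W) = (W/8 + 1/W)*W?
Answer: 23363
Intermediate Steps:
n(W) = W*(1/W + W/8) (n(W) = (W*(⅛) + 1/W)*W = (W/8 + 1/W)*W = (1/W + W/8)*W = W*(1/W + W/8))
19664 + n(172) = 19664 + (1 + (⅛)*172²) = 19664 + (1 + (⅛)*29584) = 19664 + (1 + 3698) = 19664 + 3699 = 23363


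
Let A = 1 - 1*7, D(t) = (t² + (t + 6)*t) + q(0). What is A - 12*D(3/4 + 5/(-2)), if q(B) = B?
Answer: 93/2 ≈ 46.500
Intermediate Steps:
D(t) = t² + t*(6 + t) (D(t) = (t² + (t + 6)*t) + 0 = (t² + (6 + t)*t) + 0 = (t² + t*(6 + t)) + 0 = t² + t*(6 + t))
A = -6 (A = 1 - 7 = -6)
A - 12*D(3/4 + 5/(-2)) = -6 - 24*(3/4 + 5/(-2))*(3 + (3/4 + 5/(-2))) = -6 - 24*(3*(¼) + 5*(-½))*(3 + (3*(¼) + 5*(-½))) = -6 - 24*(¾ - 5/2)*(3 + (¾ - 5/2)) = -6 - 24*(-7)*(3 - 7/4)/4 = -6 - 24*(-7)*5/(4*4) = -6 - 12*(-35/8) = -6 + 105/2 = 93/2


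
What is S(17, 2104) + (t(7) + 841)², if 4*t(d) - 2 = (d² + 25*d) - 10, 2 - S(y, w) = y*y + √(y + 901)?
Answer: 800738 - 3*√102 ≈ 8.0071e+5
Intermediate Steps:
S(y, w) = 2 - y² - √(901 + y) (S(y, w) = 2 - (y*y + √(y + 901)) = 2 - (y² + √(901 + y)) = 2 + (-y² - √(901 + y)) = 2 - y² - √(901 + y))
t(d) = -2 + d²/4 + 25*d/4 (t(d) = ½ + ((d² + 25*d) - 10)/4 = ½ + (-10 + d² + 25*d)/4 = ½ + (-5/2 + d²/4 + 25*d/4) = -2 + d²/4 + 25*d/4)
S(17, 2104) + (t(7) + 841)² = (2 - 1*17² - √(901 + 17)) + ((-2 + (¼)*7² + (25/4)*7) + 841)² = (2 - 1*289 - √918) + ((-2 + (¼)*49 + 175/4) + 841)² = (2 - 289 - 3*√102) + ((-2 + 49/4 + 175/4) + 841)² = (2 - 289 - 3*√102) + (54 + 841)² = (-287 - 3*√102) + 895² = (-287 - 3*√102) + 801025 = 800738 - 3*√102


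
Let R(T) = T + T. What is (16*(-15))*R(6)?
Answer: -2880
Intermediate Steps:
R(T) = 2*T
(16*(-15))*R(6) = (16*(-15))*(2*6) = -240*12 = -2880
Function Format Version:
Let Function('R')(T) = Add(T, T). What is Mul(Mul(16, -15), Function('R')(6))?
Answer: -2880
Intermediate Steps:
Function('R')(T) = Mul(2, T)
Mul(Mul(16, -15), Function('R')(6)) = Mul(Mul(16, -15), Mul(2, 6)) = Mul(-240, 12) = -2880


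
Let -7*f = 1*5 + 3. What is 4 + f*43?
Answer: -316/7 ≈ -45.143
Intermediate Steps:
f = -8/7 (f = -(1*5 + 3)/7 = -(5 + 3)/7 = -⅐*8 = -8/7 ≈ -1.1429)
4 + f*43 = 4 - 8/7*43 = 4 - 344/7 = -316/7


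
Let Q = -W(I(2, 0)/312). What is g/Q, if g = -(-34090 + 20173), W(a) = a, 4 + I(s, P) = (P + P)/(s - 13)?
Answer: 1085526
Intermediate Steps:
I(s, P) = -4 + 2*P/(-13 + s) (I(s, P) = -4 + (P + P)/(s - 13) = -4 + (2*P)/(-13 + s) = -4 + 2*P/(-13 + s))
g = 13917 (g = -1*(-13917) = 13917)
Q = 1/78 (Q = -2*(26 + 0 - 2*2)/(-13 + 2)/312 = -2*(26 + 0 - 4)/(-11)/312 = -2*(-1/11)*22/312 = -(-4)/312 = -1*(-1/78) = 1/78 ≈ 0.012821)
g/Q = 13917/(1/78) = 13917*78 = 1085526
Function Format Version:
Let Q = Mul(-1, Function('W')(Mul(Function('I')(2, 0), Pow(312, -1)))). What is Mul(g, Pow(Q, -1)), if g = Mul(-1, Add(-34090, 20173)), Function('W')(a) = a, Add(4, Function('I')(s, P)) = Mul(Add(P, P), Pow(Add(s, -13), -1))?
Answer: 1085526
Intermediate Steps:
Function('I')(s, P) = Add(-4, Mul(2, P, Pow(Add(-13, s), -1))) (Function('I')(s, P) = Add(-4, Mul(Add(P, P), Pow(Add(s, -13), -1))) = Add(-4, Mul(Mul(2, P), Pow(Add(-13, s), -1))) = Add(-4, Mul(2, P, Pow(Add(-13, s), -1))))
g = 13917 (g = Mul(-1, -13917) = 13917)
Q = Rational(1, 78) (Q = Mul(-1, Mul(Mul(2, Pow(Add(-13, 2), -1), Add(26, 0, Mul(-2, 2))), Pow(312, -1))) = Mul(-1, Mul(Mul(2, Pow(-11, -1), Add(26, 0, -4)), Rational(1, 312))) = Mul(-1, Mul(Mul(2, Rational(-1, 11), 22), Rational(1, 312))) = Mul(-1, Mul(-4, Rational(1, 312))) = Mul(-1, Rational(-1, 78)) = Rational(1, 78) ≈ 0.012821)
Mul(g, Pow(Q, -1)) = Mul(13917, Pow(Rational(1, 78), -1)) = Mul(13917, 78) = 1085526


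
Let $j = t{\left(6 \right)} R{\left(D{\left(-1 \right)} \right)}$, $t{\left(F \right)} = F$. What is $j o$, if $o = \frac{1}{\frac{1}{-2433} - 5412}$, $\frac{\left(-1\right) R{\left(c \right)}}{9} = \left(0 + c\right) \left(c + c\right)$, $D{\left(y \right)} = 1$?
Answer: $\frac{262764}{13167397} \approx 0.019956$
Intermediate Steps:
$R{\left(c \right)} = - 18 c^{2}$ ($R{\left(c \right)} = - 9 \left(0 + c\right) \left(c + c\right) = - 9 c 2 c = - 9 \cdot 2 c^{2} = - 18 c^{2}$)
$o = - \frac{2433}{13167397}$ ($o = \frac{1}{- \frac{1}{2433} - 5412} = \frac{1}{- \frac{13167397}{2433}} = - \frac{2433}{13167397} \approx -0.00018477$)
$j = -108$ ($j = 6 \left(- 18 \cdot 1^{2}\right) = 6 \left(\left(-18\right) 1\right) = 6 \left(-18\right) = -108$)
$j o = \left(-108\right) \left(- \frac{2433}{13167397}\right) = \frac{262764}{13167397}$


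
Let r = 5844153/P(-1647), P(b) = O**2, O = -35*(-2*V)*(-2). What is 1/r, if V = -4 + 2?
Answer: 11200/834879 ≈ 0.013415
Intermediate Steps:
V = -2
O = 280 (O = -35*(-2*(-2))*(-2) = -140*(-2) = -35*(-8) = 280)
P(b) = 78400 (P(b) = 280**2 = 78400)
r = 834879/11200 (r = 5844153/78400 = 5844153*(1/78400) = 834879/11200 ≈ 74.543)
1/r = 1/(834879/11200) = 11200/834879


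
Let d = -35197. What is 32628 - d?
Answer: 67825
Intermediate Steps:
32628 - d = 32628 - 1*(-35197) = 32628 + 35197 = 67825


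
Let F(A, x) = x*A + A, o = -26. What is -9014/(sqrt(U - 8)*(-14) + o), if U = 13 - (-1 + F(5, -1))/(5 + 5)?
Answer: -585910/809 + 31549*sqrt(510)/809 ≈ 156.45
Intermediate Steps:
F(A, x) = A + A*x (F(A, x) = A*x + A = A + A*x)
U = 131/10 (U = 13 - (-1 + 5*(1 - 1))/(5 + 5) = 13 - (-1 + 5*0)/10 = 13 - (-1 + 0)/10 = 13 - (-1)/10 = 13 - 1*(-1/10) = 13 + 1/10 = 131/10 ≈ 13.100)
-9014/(sqrt(U - 8)*(-14) + o) = -9014/(sqrt(131/10 - 8)*(-14) - 26) = -9014/(sqrt(51/10)*(-14) - 26) = -9014/((sqrt(510)/10)*(-14) - 26) = -9014/(-7*sqrt(510)/5 - 26) = -9014/(-26 - 7*sqrt(510)/5)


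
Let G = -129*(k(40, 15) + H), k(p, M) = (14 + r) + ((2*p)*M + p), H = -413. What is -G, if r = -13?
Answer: 106812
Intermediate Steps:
k(p, M) = 1 + p + 2*M*p (k(p, M) = (14 - 13) + ((2*p)*M + p) = 1 + (2*M*p + p) = 1 + (p + 2*M*p) = 1 + p + 2*M*p)
G = -106812 (G = -129*((1 + 40 + 2*15*40) - 413) = -129*((1 + 40 + 1200) - 413) = -129*(1241 - 413) = -129*828 = -106812)
-G = -1*(-106812) = 106812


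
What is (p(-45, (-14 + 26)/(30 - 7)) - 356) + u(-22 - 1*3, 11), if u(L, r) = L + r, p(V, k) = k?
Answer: -8498/23 ≈ -369.48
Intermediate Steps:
(p(-45, (-14 + 26)/(30 - 7)) - 356) + u(-22 - 1*3, 11) = ((-14 + 26)/(30 - 7) - 356) + ((-22 - 1*3) + 11) = (12/23 - 356) + ((-22 - 3) + 11) = (12*(1/23) - 356) + (-25 + 11) = (12/23 - 356) - 14 = -8176/23 - 14 = -8498/23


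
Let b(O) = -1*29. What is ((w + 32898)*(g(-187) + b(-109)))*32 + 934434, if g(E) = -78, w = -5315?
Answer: -93509758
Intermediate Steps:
b(O) = -29
((w + 32898)*(g(-187) + b(-109)))*32 + 934434 = ((-5315 + 32898)*(-78 - 29))*32 + 934434 = (27583*(-107))*32 + 934434 = -2951381*32 + 934434 = -94444192 + 934434 = -93509758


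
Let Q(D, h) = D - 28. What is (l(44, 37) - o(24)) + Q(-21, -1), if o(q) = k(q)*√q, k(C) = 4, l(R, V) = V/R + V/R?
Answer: -1041/22 - 8*√6 ≈ -66.914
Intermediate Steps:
l(R, V) = 2*V/R
Q(D, h) = -28 + D
o(q) = 4*√q
(l(44, 37) - o(24)) + Q(-21, -1) = (2*37/44 - 4*√24) + (-28 - 21) = (2*37*(1/44) - 4*2*√6) - 49 = (37/22 - 8*√6) - 49 = -1041/22 - 8*√6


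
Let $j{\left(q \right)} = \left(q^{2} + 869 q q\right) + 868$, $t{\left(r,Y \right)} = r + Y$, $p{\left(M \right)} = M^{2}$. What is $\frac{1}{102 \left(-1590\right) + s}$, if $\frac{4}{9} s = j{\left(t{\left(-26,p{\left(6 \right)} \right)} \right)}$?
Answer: $\frac{1}{35523} \approx 2.8151 \cdot 10^{-5}$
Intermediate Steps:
$t{\left(r,Y \right)} = Y + r$
$j{\left(q \right)} = 868 + 870 q^{2}$ ($j{\left(q \right)} = \left(q^{2} + 869 q^{2}\right) + 868 = 870 q^{2} + 868 = 868 + 870 q^{2}$)
$s = 197703$ ($s = \frac{9 \left(868 + 870 \left(6^{2} - 26\right)^{2}\right)}{4} = \frac{9 \left(868 + 870 \left(36 - 26\right)^{2}\right)}{4} = \frac{9 \left(868 + 870 \cdot 10^{2}\right)}{4} = \frac{9 \left(868 + 870 \cdot 100\right)}{4} = \frac{9 \left(868 + 87000\right)}{4} = \frac{9}{4} \cdot 87868 = 197703$)
$\frac{1}{102 \left(-1590\right) + s} = \frac{1}{102 \left(-1590\right) + 197703} = \frac{1}{-162180 + 197703} = \frac{1}{35523}$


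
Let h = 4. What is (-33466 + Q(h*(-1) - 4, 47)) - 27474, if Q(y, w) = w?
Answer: -60893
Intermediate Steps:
(-33466 + Q(h*(-1) - 4, 47)) - 27474 = (-33466 + 47) - 27474 = -33419 - 27474 = -60893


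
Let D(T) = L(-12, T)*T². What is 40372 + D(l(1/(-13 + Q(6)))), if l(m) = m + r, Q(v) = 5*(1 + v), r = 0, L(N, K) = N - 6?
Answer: 9770015/242 ≈ 40372.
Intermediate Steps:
L(N, K) = -6 + N
Q(v) = 5 + 5*v
l(m) = m (l(m) = m + 0 = m)
D(T) = -18*T² (D(T) = (-6 - 12)*T² = -18*T²)
40372 + D(l(1/(-13 + Q(6)))) = 40372 - 18/(-13 + (5 + 5*6))² = 40372 - 18/(-13 + (5 + 30))² = 40372 - 18/(-13 + 35)² = 40372 - 18*(1/22)² = 40372 - 18*1/484 = 40372 - 9/242 = 9770015/242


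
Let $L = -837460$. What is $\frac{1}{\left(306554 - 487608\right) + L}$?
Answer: $- \frac{1}{1018514} \approx -9.8182 \cdot 10^{-7}$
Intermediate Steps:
$\frac{1}{\left(306554 - 487608\right) + L} = \frac{1}{\left(306554 - 487608\right) - 837460} = \frac{1}{-181054 - 837460} = \frac{1}{-1018514} = - \frac{1}{1018514}$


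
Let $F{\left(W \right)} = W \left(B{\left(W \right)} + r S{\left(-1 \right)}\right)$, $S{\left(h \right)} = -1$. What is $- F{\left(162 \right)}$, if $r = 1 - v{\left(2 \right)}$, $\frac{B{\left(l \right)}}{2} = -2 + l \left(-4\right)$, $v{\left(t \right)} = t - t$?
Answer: $210762$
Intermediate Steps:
$v{\left(t \right)} = 0$
$B{\left(l \right)} = -4 - 8 l$ ($B{\left(l \right)} = 2 \left(-2 + l \left(-4\right)\right) = 2 \left(-2 - 4 l\right) = -4 - 8 l$)
$r = 1$ ($r = 1 - 0 = 1 + 0 = 1$)
$F{\left(W \right)} = W \left(-5 - 8 W\right)$ ($F{\left(W \right)} = W \left(\left(-4 - 8 W\right) + 1 \left(-1\right)\right) = W \left(\left(-4 - 8 W\right) - 1\right) = W \left(-5 - 8 W\right)$)
$- F{\left(162 \right)} = - \left(-1\right) 162 \left(5 + 8 \cdot 162\right) = - \left(-1\right) 162 \left(5 + 1296\right) = - \left(-1\right) 162 \cdot 1301 = \left(-1\right) \left(-210762\right) = 210762$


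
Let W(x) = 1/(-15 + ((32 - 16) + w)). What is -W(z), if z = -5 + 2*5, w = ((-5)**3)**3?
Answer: 1/1953124 ≈ 5.1200e-7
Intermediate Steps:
w = -1953125 (w = (-125)**3 = -1953125)
z = 5 (z = -5 + 10 = 5)
W(x) = -1/1953124 (W(x) = 1/(-15 + ((32 - 16) - 1953125)) = 1/(-15 + (16 - 1953125)) = 1/(-15 - 1953109) = 1/(-1953124) = -1/1953124)
-W(z) = -1*(-1/1953124) = 1/1953124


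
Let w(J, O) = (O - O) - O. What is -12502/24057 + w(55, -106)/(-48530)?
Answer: -304636051/583743105 ≈ -0.52187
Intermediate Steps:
w(J, O) = -O (w(J, O) = 0 - O = -O)
-12502/24057 + w(55, -106)/(-48530) = -12502/24057 - 1*(-106)/(-48530) = -12502*1/24057 + 106*(-1/48530) = -12502/24057 - 53/24265 = -304636051/583743105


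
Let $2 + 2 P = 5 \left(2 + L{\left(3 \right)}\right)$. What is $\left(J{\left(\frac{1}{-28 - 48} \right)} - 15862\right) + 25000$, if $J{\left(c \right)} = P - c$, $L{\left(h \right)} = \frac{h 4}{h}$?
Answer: $\frac{695553}{76} \approx 9152.0$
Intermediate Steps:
$L{\left(h \right)} = 4$ ($L{\left(h \right)} = \frac{4 h}{h} = 4$)
$P = 14$ ($P = -1 + \frac{5 \left(2 + 4\right)}{2} = -1 + \frac{5 \cdot 6}{2} = -1 + \frac{1}{2} \cdot 30 = -1 + 15 = 14$)
$J{\left(c \right)} = 14 - c$
$\left(J{\left(\frac{1}{-28 - 48} \right)} - 15862\right) + 25000 = \left(\left(14 - \frac{1}{-28 - 48}\right) - 15862\right) + 25000 = \left(\left(14 - \frac{1}{-76}\right) - 15862\right) + 25000 = \left(\left(14 - - \frac{1}{76}\right) - 15862\right) + 25000 = \left(\left(14 + \frac{1}{76}\right) - 15862\right) + 25000 = \left(\frac{1065}{76} - 15862\right) + 25000 = - \frac{1204447}{76} + 25000 = \frac{695553}{76}$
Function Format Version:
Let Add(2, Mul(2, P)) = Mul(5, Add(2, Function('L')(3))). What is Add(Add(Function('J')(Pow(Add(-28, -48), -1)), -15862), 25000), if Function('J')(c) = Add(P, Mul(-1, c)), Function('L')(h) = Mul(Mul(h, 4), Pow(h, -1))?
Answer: Rational(695553, 76) ≈ 9152.0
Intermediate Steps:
Function('L')(h) = 4 (Function('L')(h) = Mul(Mul(4, h), Pow(h, -1)) = 4)
P = 14 (P = Add(-1, Mul(Rational(1, 2), Mul(5, Add(2, 4)))) = Add(-1, Mul(Rational(1, 2), Mul(5, 6))) = Add(-1, Mul(Rational(1, 2), 30)) = Add(-1, 15) = 14)
Function('J')(c) = Add(14, Mul(-1, c))
Add(Add(Function('J')(Pow(Add(-28, -48), -1)), -15862), 25000) = Add(Add(Add(14, Mul(-1, Pow(Add(-28, -48), -1))), -15862), 25000) = Add(Add(Add(14, Mul(-1, Pow(-76, -1))), -15862), 25000) = Add(Add(Add(14, Mul(-1, Rational(-1, 76))), -15862), 25000) = Add(Add(Add(14, Rational(1, 76)), -15862), 25000) = Add(Add(Rational(1065, 76), -15862), 25000) = Add(Rational(-1204447, 76), 25000) = Rational(695553, 76)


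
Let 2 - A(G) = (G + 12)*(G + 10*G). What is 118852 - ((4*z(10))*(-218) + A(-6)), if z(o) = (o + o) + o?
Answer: 144614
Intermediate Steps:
z(o) = 3*o (z(o) = 2*o + o = 3*o)
A(G) = 2 - 11*G*(12 + G) (A(G) = 2 - (G + 12)*(G + 10*G) = 2 - (12 + G)*11*G = 2 - 11*G*(12 + G))
118852 - ((4*z(10))*(-218) + A(-6)) = 118852 - ((4*(3*10))*(-218) + (2 - 132*(-6) - 11*(-6)²)) = 118852 - ((4*30)*(-218) + (2 + 792 - 11*36)) = 118852 - (120*(-218) + (2 + 792 - 396)) = 118852 - (-26160 + 398) = 118852 - 1*(-25762) = 118852 + 25762 = 144614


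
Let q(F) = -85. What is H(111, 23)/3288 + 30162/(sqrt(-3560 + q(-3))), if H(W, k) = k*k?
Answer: 529/3288 - 10054*I*sqrt(5)/45 ≈ 0.16089 - 499.59*I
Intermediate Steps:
H(W, k) = k**2
H(111, 23)/3288 + 30162/(sqrt(-3560 + q(-3))) = 23**2/3288 + 30162/(sqrt(-3560 - 85)) = 529*(1/3288) + 30162/(sqrt(-3645)) = 529/3288 + 30162/((27*I*sqrt(5))) = 529/3288 + 30162*(-I*sqrt(5)/135) = 529/3288 - 10054*I*sqrt(5)/45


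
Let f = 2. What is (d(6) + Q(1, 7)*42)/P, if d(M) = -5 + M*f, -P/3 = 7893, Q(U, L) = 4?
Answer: -175/23679 ≈ -0.0073905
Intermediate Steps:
P = -23679 (P = -3*7893 = -23679)
d(M) = -5 + 2*M (d(M) = -5 + M*2 = -5 + 2*M)
(d(6) + Q(1, 7)*42)/P = ((-5 + 2*6) + 4*42)/(-23679) = ((-5 + 12) + 168)*(-1/23679) = (7 + 168)*(-1/23679) = 175*(-1/23679) = -175/23679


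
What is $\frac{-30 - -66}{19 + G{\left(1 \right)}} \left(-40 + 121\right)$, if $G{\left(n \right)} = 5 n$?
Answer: $\frac{243}{2} \approx 121.5$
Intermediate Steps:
$\frac{-30 - -66}{19 + G{\left(1 \right)}} \left(-40 + 121\right) = \frac{-30 - -66}{19 + 5 \cdot 1} \left(-40 + 121\right) = \frac{-30 + 66}{19 + 5} \cdot 81 = \frac{36}{24} \cdot 81 = 36 \cdot \frac{1}{24} \cdot 81 = \frac{3}{2} \cdot 81 = \frac{243}{2}$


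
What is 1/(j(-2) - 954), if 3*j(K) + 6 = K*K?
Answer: -3/2864 ≈ -0.0010475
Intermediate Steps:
j(K) = -2 + K²/3 (j(K) = -2 + (K*K)/3 = -2 + K²/3)
1/(j(-2) - 954) = 1/((-2 + (⅓)*(-2)²) - 954) = 1/((-2 + (⅓)*4) - 954) = 1/((-2 + 4/3) - 954) = 1/(-⅔ - 954) = 1/(-2864/3) = -3/2864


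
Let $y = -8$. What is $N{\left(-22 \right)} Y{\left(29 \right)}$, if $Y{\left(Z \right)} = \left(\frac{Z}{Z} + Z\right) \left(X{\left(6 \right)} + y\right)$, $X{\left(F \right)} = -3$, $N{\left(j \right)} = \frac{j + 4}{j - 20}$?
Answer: $- \frac{990}{7} \approx -141.43$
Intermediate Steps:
$N{\left(j \right)} = \frac{4 + j}{-20 + j}$
$Y{\left(Z \right)} = -11 - 11 Z$ ($Y{\left(Z \right)} = \left(\frac{Z}{Z} + Z\right) \left(-3 - 8\right) = \left(1 + Z\right) \left(-11\right) = -11 - 11 Z$)
$N{\left(-22 \right)} Y{\left(29 \right)} = \frac{4 - 22}{-20 - 22} \left(-11 - 319\right) = \frac{1}{-42} \left(-18\right) \left(-11 - 319\right) = \left(- \frac{1}{42}\right) \left(-18\right) \left(-330\right) = \frac{3}{7} \left(-330\right) = - \frac{990}{7}$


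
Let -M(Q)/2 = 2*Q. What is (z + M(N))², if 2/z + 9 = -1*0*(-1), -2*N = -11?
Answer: 40000/81 ≈ 493.83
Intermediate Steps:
N = 11/2 (N = -½*(-11) = 11/2 ≈ 5.5000)
M(Q) = -4*Q
z = -2/9 (z = 2/(-9 - 1*0*(-1)) = 2/(-9 + 0*(-1)) = 2/(-9 + 0) = 2/(-9) = 2*(-⅑) = -2/9 ≈ -0.22222)
(z + M(N))² = (-2/9 - 4*11/2)² = (-2/9 - 22)² = (-200/9)² = 40000/81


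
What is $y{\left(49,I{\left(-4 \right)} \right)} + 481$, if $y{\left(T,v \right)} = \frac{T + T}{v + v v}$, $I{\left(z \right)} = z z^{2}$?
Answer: $\frac{138535}{288} \approx 481.02$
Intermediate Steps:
$I{\left(z \right)} = z^{3}$
$y{\left(T,v \right)} = \frac{2 T}{v + v^{2}}$
$y{\left(49,I{\left(-4 \right)} \right)} + 481 = 2 \cdot 49 \frac{1}{\left(-4\right)^{3}} \frac{1}{1 + \left(-4\right)^{3}} + 481 = 2 \cdot 49 \frac{1}{-64} \frac{1}{1 - 64} + 481 = 2 \cdot 49 \left(- \frac{1}{64}\right) \frac{1}{-63} + 481 = 2 \cdot 49 \left(- \frac{1}{64}\right) \left(- \frac{1}{63}\right) + 481 = \frac{7}{288} + 481 = \frac{138535}{288}$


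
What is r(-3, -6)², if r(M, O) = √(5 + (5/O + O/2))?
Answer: 7/6 ≈ 1.1667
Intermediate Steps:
r(M, O) = √(5 + O/2 + 5/O) (r(M, O) = √(5 + (5/O + O*(½))) = √(5 + (5/O + O/2)) = √(5 + (O/2 + 5/O)) = √(5 + O/2 + 5/O))
r(-3, -6)² = (√(20 + 2*(-6) + 20/(-6))/2)² = (√(20 - 12 + 20*(-⅙))/2)² = (√(20 - 12 - 10/3)/2)² = (√(14/3)/2)² = ((√42/3)/2)² = (√42/6)² = 7/6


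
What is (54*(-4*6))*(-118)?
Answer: 152928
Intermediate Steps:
(54*(-4*6))*(-118) = (54*(-24))*(-118) = -1296*(-118) = 152928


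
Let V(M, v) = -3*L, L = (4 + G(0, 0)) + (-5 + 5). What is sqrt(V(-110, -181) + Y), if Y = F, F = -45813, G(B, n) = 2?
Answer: I*sqrt(45831) ≈ 214.08*I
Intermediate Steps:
Y = -45813
L = 6 (L = (4 + 2) + (-5 + 5) = 6 + 0 = 6)
V(M, v) = -18 (V(M, v) = -3*6 = -18)
sqrt(V(-110, -181) + Y) = sqrt(-18 - 45813) = sqrt(-45831) = I*sqrt(45831)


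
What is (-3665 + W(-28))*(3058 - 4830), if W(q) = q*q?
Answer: 5105132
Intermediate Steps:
W(q) = q**2
(-3665 + W(-28))*(3058 - 4830) = (-3665 + (-28)**2)*(3058 - 4830) = (-3665 + 784)*(-1772) = -2881*(-1772) = 5105132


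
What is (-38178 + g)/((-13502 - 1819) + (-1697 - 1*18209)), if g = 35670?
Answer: 2508/35227 ≈ 0.071195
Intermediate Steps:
(-38178 + g)/((-13502 - 1819) + (-1697 - 1*18209)) = (-38178 + 35670)/((-13502 - 1819) + (-1697 - 1*18209)) = -2508/(-15321 + (-1697 - 18209)) = -2508/(-15321 - 19906) = -2508/(-35227) = -2508*(-1/35227) = 2508/35227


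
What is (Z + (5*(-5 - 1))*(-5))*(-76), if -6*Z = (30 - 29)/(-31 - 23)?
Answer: -923419/81 ≈ -11400.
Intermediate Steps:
Z = 1/324 (Z = -(30 - 29)/(6*(-31 - 23)) = -1/(6*(-54)) = -(-1)/(6*54) = -1/6*(-1/54) = 1/324 ≈ 0.0030864)
(Z + (5*(-5 - 1))*(-5))*(-76) = (1/324 + (5*(-5 - 1))*(-5))*(-76) = (1/324 + (5*(-6))*(-5))*(-76) = (1/324 - 30*(-5))*(-76) = (1/324 + 150)*(-76) = (48601/324)*(-76) = -923419/81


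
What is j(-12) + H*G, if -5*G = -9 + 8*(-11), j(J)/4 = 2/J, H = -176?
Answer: -51226/15 ≈ -3415.1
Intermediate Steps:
j(J) = 8/J (j(J) = 4*(2/J) = 8/J)
G = 97/5 (G = -(-9 + 8*(-11))/5 = -(-9 - 88)/5 = -⅕*(-97) = 97/5 ≈ 19.400)
j(-12) + H*G = 8/(-12) - 176*97/5 = 8*(-1/12) - 17072/5 = -⅔ - 17072/5 = -51226/15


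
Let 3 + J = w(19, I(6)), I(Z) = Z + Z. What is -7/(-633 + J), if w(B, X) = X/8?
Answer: 14/1269 ≈ 0.011032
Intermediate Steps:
I(Z) = 2*Z
w(B, X) = X/8 (w(B, X) = X*(⅛) = X/8)
J = -3/2 (J = -3 + (2*6)/8 = -3 + (⅛)*12 = -3 + 3/2 = -3/2 ≈ -1.5000)
-7/(-633 + J) = -7/(-633 - 3/2) = -7/(-1269/2) = -2/1269*(-7) = 14/1269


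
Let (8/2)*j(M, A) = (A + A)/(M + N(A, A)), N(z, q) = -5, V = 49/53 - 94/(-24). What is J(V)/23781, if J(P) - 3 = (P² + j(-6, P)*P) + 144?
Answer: 502408375/70541675424 ≈ 0.0071222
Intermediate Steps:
V = 3079/636 (V = 49*(1/53) - 94*(-1/24) = 49/53 + 47/12 = 3079/636 ≈ 4.8412)
j(M, A) = A/(2*(-5 + M)) (j(M, A) = ((A + A)/(M - 5))/4 = ((2*A)/(-5 + M))/4 = (2*A/(-5 + M))/4 = A/(2*(-5 + M)))
J(P) = 147 + 21*P²/22 (J(P) = 3 + ((P² + (P/(2*(-5 - 6)))*P) + 144) = 3 + ((P² + ((½)*P/(-11))*P) + 144) = 3 + ((P² + ((½)*P*(-1/11))*P) + 144) = 3 + ((P² + (-P/22)*P) + 144) = 3 + ((P² - P²/22) + 144) = 3 + (21*P²/22 + 144) = 3 + (144 + 21*P²/22) = 147 + 21*P²/22)
J(V)/23781 = (147 + 21*(3079/636)²/22)/23781 = (147 + (21/22)*(9480241/404496))*(1/23781) = (147 + 66361687/2966304)*(1/23781) = (502408375/2966304)*(1/23781) = 502408375/70541675424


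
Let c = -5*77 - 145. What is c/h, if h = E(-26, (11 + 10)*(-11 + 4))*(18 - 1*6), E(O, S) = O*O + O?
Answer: -53/780 ≈ -0.067949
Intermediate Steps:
E(O, S) = O + O**2 (E(O, S) = O**2 + O = O + O**2)
c = -530 (c = -385 - 145 = -530)
h = 7800 (h = (-26*(1 - 26))*(18 - 1*6) = (-26*(-25))*(18 - 6) = 650*12 = 7800)
c/h = -530/7800 = -530*1/7800 = -53/780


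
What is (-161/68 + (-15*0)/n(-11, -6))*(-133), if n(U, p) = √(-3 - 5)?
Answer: 21413/68 ≈ 314.90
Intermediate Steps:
n(U, p) = 2*I*√2 (n(U, p) = √(-8) = 2*I*√2)
(-161/68 + (-15*0)/n(-11, -6))*(-133) = (-161/68 + (-15*0)/((2*I*√2)))*(-133) = (-161*1/68 + 0*(-I*√2/4))*(-133) = (-161/68 + 0)*(-133) = -161/68*(-133) = 21413/68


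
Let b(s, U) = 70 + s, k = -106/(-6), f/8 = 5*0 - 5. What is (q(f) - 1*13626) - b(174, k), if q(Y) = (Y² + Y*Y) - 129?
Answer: -10799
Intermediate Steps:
f = -40 (f = 8*(5*0 - 5) = 8*(0 - 5) = 8*(-5) = -40)
k = 53/3 (k = -106*(-⅙) = 53/3 ≈ 17.667)
q(Y) = -129 + 2*Y² (q(Y) = (Y² + Y²) - 129 = 2*Y² - 129 = -129 + 2*Y²)
(q(f) - 1*13626) - b(174, k) = ((-129 + 2*(-40)²) - 1*13626) - (70 + 174) = ((-129 + 2*1600) - 13626) - 1*244 = ((-129 + 3200) - 13626) - 244 = (3071 - 13626) - 244 = -10555 - 244 = -10799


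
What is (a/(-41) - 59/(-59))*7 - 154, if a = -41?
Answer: -140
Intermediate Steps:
(a/(-41) - 59/(-59))*7 - 154 = (-41/(-41) - 59/(-59))*7 - 154 = (-41*(-1/41) - 59*(-1/59))*7 - 154 = (1 + 1)*7 - 154 = 2*7 - 154 = 14 - 154 = -140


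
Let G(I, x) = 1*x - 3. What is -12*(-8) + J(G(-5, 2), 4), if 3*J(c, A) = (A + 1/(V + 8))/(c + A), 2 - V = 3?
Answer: 6077/63 ≈ 96.460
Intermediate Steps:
V = -1 (V = 2 - 1*3 = 2 - 3 = -1)
G(I, x) = -3 + x (G(I, x) = x - 3 = -3 + x)
J(c, A) = (⅐ + A)/(3*(A + c)) (J(c, A) = ((A + 1/(-1 + 8))/(c + A))/3 = ((A + 1/7)/(A + c))/3 = ((A + ⅐)/(A + c))/3 = ((⅐ + A)/(A + c))/3 = (⅐ + A)/(3*(A + c)))
-12*(-8) + J(G(-5, 2), 4) = -12*(-8) + (1/21 + (⅓)*4)/(4 + (-3 + 2)) = 96 + (1/21 + 4/3)/(4 - 1) = 96 + (29/21)/3 = 96 + (⅓)*(29/21) = 96 + 29/63 = 6077/63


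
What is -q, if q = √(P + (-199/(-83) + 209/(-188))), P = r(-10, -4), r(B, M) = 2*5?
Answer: -√686985605/7802 ≈ -3.3594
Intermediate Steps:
r(B, M) = 10
P = 10
q = √686985605/7802 (q = √(10 + (-199/(-83) + 209/(-188))) = √(10 + (-199*(-1/83) + 209*(-1/188))) = √(10 + (199/83 - 209/188)) = √(10 + 20065/15604) = √(176105/15604) = √686985605/7802 ≈ 3.3594)
-q = -√686985605/7802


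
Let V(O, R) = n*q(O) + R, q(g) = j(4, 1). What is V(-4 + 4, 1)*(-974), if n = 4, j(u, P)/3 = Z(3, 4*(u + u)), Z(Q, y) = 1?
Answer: -12662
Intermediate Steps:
j(u, P) = 3 (j(u, P) = 3*1 = 3)
q(g) = 3
V(O, R) = 12 + R (V(O, R) = 4*3 + R = 12 + R)
V(-4 + 4, 1)*(-974) = (12 + 1)*(-974) = 13*(-974) = -12662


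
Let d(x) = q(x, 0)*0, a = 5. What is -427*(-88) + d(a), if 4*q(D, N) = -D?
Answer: 37576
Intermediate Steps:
q(D, N) = -D/4 (q(D, N) = (-D)/4 = -D/4)
d(x) = 0 (d(x) = -x/4*0 = 0)
-427*(-88) + d(a) = -427*(-88) + 0 = 37576 + 0 = 37576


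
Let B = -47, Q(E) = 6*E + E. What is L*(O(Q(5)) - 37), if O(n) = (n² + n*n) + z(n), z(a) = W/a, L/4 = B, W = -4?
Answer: -15876788/35 ≈ -4.5362e+5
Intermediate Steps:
Q(E) = 7*E
L = -188 (L = 4*(-47) = -188)
z(a) = -4/a
O(n) = -4/n + 2*n² (O(n) = (n² + n*n) - 4/n = (n² + n²) - 4/n = 2*n² - 4/n = -4/n + 2*n²)
L*(O(Q(5)) - 37) = -188*(2*(-2 + (7*5)³)/((7*5)) - 37) = -188*(2*(-2 + 35³)/35 - 37) = -188*(2*(1/35)*(-2 + 42875) - 37) = -188*(2*(1/35)*42873 - 37) = -188*(85746/35 - 37) = -188*84451/35 = -15876788/35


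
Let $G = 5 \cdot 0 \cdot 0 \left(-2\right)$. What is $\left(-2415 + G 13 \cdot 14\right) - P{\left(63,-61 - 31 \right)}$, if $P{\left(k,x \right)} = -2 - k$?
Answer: $-2350$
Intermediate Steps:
$G = 0$ ($G = 0 \cdot 0 \left(-2\right) = 0 \left(-2\right) = 0$)
$\left(-2415 + G 13 \cdot 14\right) - P{\left(63,-61 - 31 \right)} = \left(-2415 + 0 \cdot 13 \cdot 14\right) - \left(-2 - 63\right) = \left(-2415 + 0 \cdot 14\right) - \left(-2 - 63\right) = \left(-2415 + 0\right) - -65 = -2415 + 65 = -2350$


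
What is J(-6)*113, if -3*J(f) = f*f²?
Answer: 8136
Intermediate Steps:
J(f) = -f³/3 (J(f) = -f*f²/3 = -f³/3)
J(-6)*113 = -⅓*(-6)³*113 = -⅓*(-216)*113 = 72*113 = 8136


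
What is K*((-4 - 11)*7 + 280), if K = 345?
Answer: 60375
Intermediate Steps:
K*((-4 - 11)*7 + 280) = 345*((-4 - 11)*7 + 280) = 345*(-15*7 + 280) = 345*(-105 + 280) = 345*175 = 60375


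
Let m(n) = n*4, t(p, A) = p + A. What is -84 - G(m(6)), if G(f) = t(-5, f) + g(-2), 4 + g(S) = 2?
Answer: -101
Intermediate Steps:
t(p, A) = A + p
g(S) = -2 (g(S) = -4 + 2 = -2)
m(n) = 4*n
G(f) = -7 + f (G(f) = (f - 5) - 2 = (-5 + f) - 2 = -7 + f)
-84 - G(m(6)) = -84 - (-7 + 4*6) = -84 - (-7 + 24) = -84 - 1*17 = -84 - 17 = -101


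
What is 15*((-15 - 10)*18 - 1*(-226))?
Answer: -3360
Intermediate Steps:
15*((-15 - 10)*18 - 1*(-226)) = 15*(-25*18 + 226) = 15*(-450 + 226) = 15*(-224) = -3360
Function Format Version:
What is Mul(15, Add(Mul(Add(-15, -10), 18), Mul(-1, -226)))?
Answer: -3360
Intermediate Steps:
Mul(15, Add(Mul(Add(-15, -10), 18), Mul(-1, -226))) = Mul(15, Add(Mul(-25, 18), 226)) = Mul(15, Add(-450, 226)) = Mul(15, -224) = -3360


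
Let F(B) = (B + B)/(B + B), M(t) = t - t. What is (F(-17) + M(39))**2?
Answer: 1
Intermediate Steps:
M(t) = 0
F(B) = 1 (F(B) = (2*B)/((2*B)) = (2*B)*(1/(2*B)) = 1)
(F(-17) + M(39))**2 = (1 + 0)**2 = 1**2 = 1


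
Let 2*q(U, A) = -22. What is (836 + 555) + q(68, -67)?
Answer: 1380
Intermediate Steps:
q(U, A) = -11 (q(U, A) = (1/2)*(-22) = -11)
(836 + 555) + q(68, -67) = (836 + 555) - 11 = 1391 - 11 = 1380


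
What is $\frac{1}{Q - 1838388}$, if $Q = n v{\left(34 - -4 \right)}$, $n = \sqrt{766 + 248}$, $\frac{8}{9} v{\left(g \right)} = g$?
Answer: $- \frac{4902368}{9012449561055} - \frac{494 \sqrt{6}}{3004149853685} \approx -5.4436 \cdot 10^{-7}$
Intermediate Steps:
$v{\left(g \right)} = \frac{9 g}{8}$
$n = 13 \sqrt{6}$ ($n = \sqrt{1014} = 13 \sqrt{6} \approx 31.843$)
$Q = \frac{2223 \sqrt{6}}{4}$ ($Q = 13 \sqrt{6} \frac{9 \left(34 - -4\right)}{8} = 13 \sqrt{6} \frac{9 \left(34 + 4\right)}{8} = 13 \sqrt{6} \cdot \frac{9}{8} \cdot 38 = 13 \sqrt{6} \cdot \frac{171}{4} = \frac{2223 \sqrt{6}}{4} \approx 1361.3$)
$\frac{1}{Q - 1838388} = \frac{1}{\frac{2223 \sqrt{6}}{4} - 1838388} = \frac{1}{-1838388 + \frac{2223 \sqrt{6}}{4}}$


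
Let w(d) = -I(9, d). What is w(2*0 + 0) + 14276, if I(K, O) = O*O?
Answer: 14276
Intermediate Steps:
I(K, O) = O²
w(d) = -d²
w(2*0 + 0) + 14276 = -(2*0 + 0)² + 14276 = -(0 + 0)² + 14276 = -1*0² + 14276 = -1*0 + 14276 = 0 + 14276 = 14276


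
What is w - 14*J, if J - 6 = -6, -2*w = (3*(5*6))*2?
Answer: -90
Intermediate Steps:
w = -90 (w = -3*(5*6)*2/2 = -3*30*2/2 = -45*2 = -½*180 = -90)
J = 0 (J = 6 - 6 = 0)
w - 14*J = -90 - 14*0 = -90 + 0 = -90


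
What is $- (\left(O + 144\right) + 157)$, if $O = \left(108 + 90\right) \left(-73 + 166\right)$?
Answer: $-18715$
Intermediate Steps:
$O = 18414$ ($O = 198 \cdot 93 = 18414$)
$- (\left(O + 144\right) + 157) = - (\left(18414 + 144\right) + 157) = - (18558 + 157) = \left(-1\right) 18715 = -18715$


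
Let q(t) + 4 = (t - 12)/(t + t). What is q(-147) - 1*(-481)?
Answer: 46799/98 ≈ 477.54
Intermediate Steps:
q(t) = -4 + (-12 + t)/(2*t) (q(t) = -4 + (t - 12)/(t + t) = -4 + (-12 + t)/((2*t)) = -4 + (-12 + t)*(1/(2*t)) = -4 + (-12 + t)/(2*t))
q(-147) - 1*(-481) = (-7/2 - 6/(-147)) - 1*(-481) = (-7/2 - 6*(-1/147)) + 481 = (-7/2 + 2/49) + 481 = -339/98 + 481 = 46799/98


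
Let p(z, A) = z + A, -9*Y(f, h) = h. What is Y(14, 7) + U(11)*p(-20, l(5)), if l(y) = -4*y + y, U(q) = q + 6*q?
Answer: -24262/9 ≈ -2695.8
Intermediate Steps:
Y(f, h) = -h/9
U(q) = 7*q
l(y) = -3*y
p(z, A) = A + z
Y(14, 7) + U(11)*p(-20, l(5)) = -⅑*7 + (7*11)*(-3*5 - 20) = -7/9 + 77*(-15 - 20) = -7/9 + 77*(-35) = -7/9 - 2695 = -24262/9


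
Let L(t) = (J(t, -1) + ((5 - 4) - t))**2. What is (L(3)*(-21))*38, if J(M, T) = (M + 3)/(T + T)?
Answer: -19950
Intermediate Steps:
J(M, T) = (3 + M)/(2*T) (J(M, T) = (3 + M)/((2*T)) = (3 + M)*(1/(2*T)) = (3 + M)/(2*T))
L(t) = (-1/2 - 3*t/2)**2 (L(t) = ((1/2)*(3 + t)/(-1) + ((5 - 4) - t))**2 = ((1/2)*(-1)*(3 + t) + (1 - t))**2 = ((-3/2 - t/2) + (1 - t))**2 = (-1/2 - 3*t/2)**2)
(L(3)*(-21))*38 = (((1 + 3*3)**2/4)*(-21))*38 = (((1 + 9)**2/4)*(-21))*38 = (((1/4)*10**2)*(-21))*38 = (((1/4)*100)*(-21))*38 = (25*(-21))*38 = -525*38 = -19950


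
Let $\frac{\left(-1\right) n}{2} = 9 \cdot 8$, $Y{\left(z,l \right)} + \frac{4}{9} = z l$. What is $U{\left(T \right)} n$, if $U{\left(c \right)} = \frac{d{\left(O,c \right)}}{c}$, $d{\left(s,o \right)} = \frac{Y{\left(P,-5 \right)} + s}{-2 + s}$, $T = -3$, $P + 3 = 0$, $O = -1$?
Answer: $- \frac{1952}{9} \approx -216.89$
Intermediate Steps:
$P = -3$ ($P = -3 + 0 = -3$)
$Y{\left(z,l \right)} = - \frac{4}{9} + l z$ ($Y{\left(z,l \right)} = - \frac{4}{9} + z l = - \frac{4}{9} + l z$)
$d{\left(s,o \right)} = \frac{\frac{131}{9} + s}{-2 + s}$ ($d{\left(s,o \right)} = \frac{\left(- \frac{4}{9} - -15\right) + s}{-2 + s} = \frac{\left(- \frac{4}{9} + 15\right) + s}{-2 + s} = \frac{\frac{131}{9} + s}{-2 + s}$)
$n = -144$ ($n = - 2 \cdot 9 \cdot 8 = \left(-2\right) 72 = -144$)
$U{\left(c \right)} = - \frac{122}{27 c}$ ($U{\left(c \right)} = \frac{\frac{1}{-2 - 1} \left(\frac{131}{9} - 1\right)}{c} = \frac{\frac{1}{-3} \cdot \frac{122}{9}}{c} = \frac{\left(- \frac{1}{3}\right) \frac{122}{9}}{c} = - \frac{122}{27 c}$)
$U{\left(T \right)} n = - \frac{122}{27 \left(-3\right)} \left(-144\right) = \left(- \frac{122}{27}\right) \left(- \frac{1}{3}\right) \left(-144\right) = \frac{122}{81} \left(-144\right) = - \frac{1952}{9}$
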